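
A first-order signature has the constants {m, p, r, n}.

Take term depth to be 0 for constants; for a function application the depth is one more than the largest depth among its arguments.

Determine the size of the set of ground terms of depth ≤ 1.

4

With no function symbols every ground term is a constant, so there are exactly 4 ground terms at every depth bound.
N_0 = 4
N_1 = 4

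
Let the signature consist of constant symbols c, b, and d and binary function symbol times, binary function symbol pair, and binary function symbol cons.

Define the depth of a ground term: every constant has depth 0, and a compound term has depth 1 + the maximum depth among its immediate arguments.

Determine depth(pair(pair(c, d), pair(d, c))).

depth(pair(c, d)) = 1 + max(0, 0) = 1
depth(pair(d, c)) = 1 + max(0, 0) = 1
depth(pair(pair(c, d), pair(d, c))) = 1 + max(1, 1) = 2

2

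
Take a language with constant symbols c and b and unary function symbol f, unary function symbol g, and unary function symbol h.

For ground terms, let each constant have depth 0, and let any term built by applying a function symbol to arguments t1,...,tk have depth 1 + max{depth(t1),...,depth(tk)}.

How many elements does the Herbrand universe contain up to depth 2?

26

Let N_k count ground terms of depth at most k. Each non-constant term of depth ≤ k is some function symbol applied to depth-≤(k−1) arguments, giving N_k = 2 + N_{k-1} + N_{k-1} + N_{k-1}.
N_0 = 2
N_1 = 2 + 2 + 2 + 2 = 8
N_2 = 2 + 8 + 8 + 8 = 26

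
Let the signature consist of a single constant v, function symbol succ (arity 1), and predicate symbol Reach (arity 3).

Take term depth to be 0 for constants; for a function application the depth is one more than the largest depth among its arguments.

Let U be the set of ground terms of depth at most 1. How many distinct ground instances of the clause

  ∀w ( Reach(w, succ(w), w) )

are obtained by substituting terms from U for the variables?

2

Ground terms of depth ≤ 1:
  If N_k denotes the number of depth-≤k ground terms, the 1 constant gives N_0 = 1, and each function symbol of arity r contributes N_{k-1}^r new terms at level k: N_k = 1 + N_{k-1}.
  N_0 = 1
  N_1 = 1 + 1 = 2
  Explicitly: v, succ(v).
So there are 2 ground terms available for substitution.
The body mentions the single quantified variable w; since ground terms form a free algebra, no two substitutions collapse to the same formula.
Number of ground instances = 2.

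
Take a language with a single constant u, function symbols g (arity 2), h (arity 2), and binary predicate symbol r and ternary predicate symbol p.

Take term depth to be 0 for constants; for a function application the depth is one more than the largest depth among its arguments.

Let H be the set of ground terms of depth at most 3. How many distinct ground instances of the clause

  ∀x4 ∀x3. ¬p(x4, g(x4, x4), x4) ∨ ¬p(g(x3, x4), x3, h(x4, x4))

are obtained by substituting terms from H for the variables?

Ground terms of depth ≤ 3:
  Let N_k = |{terms of depth ≤ k}|. Then N_0 = 1 and N_k = 1 + N_{k-1}^2 + N_{k-1}^2 for k ≥ 1 (one summand per function symbol, arity giving the exponent).
  N_0 = 1
  N_1 = 1 + 1^2 + 1^2 = 3
  N_2 = 1 + 3^2 + 3^2 = 19
  N_3 = 1 + 19^2 + 19^2 = 723
So there are 723 ground terms available for substitution.
Each of x4, x3 ranges independently over the available ground terms, and distinct assignments produce distinct instances.
Number of ground instances = 723^2 = 522729.

522729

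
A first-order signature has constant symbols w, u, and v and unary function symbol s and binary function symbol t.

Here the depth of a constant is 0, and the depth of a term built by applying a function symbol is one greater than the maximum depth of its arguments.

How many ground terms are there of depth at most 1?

15

If N_k denotes the number of depth-≤k ground terms, the 3 constants give N_0 = 3, and each function symbol of arity r contributes N_{k-1}^r new terms at level k: N_k = 3 + N_{k-1} + N_{k-1}^2.
N_0 = 3
N_1 = 3 + 3 + 3^2 = 15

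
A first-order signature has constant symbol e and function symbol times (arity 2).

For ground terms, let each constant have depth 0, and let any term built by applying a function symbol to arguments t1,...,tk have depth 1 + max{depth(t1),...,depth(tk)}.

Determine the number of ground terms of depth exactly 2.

3

If N_k denotes the number of depth-≤k ground terms, the 1 constant gives N_0 = 1, and each function symbol of arity r contributes N_{k-1}^r new terms at level k: N_k = 1 + N_{k-1}^2.
N_0 = 1
N_1 = 1 + 1^2 = 2
N_2 = 1 + 2^2 = 5
Terms of depth exactly 2: N_2 − N_1 = 5 − 2 = 3.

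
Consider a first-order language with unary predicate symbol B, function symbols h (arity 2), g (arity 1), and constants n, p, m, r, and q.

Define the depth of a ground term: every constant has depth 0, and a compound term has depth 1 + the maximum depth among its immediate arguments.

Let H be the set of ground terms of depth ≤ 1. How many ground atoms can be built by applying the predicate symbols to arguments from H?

35

First count ground terms of depth ≤ 1.
Let N_k count ground terms of depth at most k. Each non-constant term of depth ≤ k is some function symbol applied to depth-≤(k−1) arguments, giving N_k = 5 + N_{k-1}^2 + N_{k-1}.
N_0 = 5
N_1 = 5 + 5^2 + 5 = 35
So |H| = 35.
A ground atom is a predicate applied to a tuple of terms from H, so the count is the sum over predicates of |H|^arity:
  B: 35
Total ground atoms: 35.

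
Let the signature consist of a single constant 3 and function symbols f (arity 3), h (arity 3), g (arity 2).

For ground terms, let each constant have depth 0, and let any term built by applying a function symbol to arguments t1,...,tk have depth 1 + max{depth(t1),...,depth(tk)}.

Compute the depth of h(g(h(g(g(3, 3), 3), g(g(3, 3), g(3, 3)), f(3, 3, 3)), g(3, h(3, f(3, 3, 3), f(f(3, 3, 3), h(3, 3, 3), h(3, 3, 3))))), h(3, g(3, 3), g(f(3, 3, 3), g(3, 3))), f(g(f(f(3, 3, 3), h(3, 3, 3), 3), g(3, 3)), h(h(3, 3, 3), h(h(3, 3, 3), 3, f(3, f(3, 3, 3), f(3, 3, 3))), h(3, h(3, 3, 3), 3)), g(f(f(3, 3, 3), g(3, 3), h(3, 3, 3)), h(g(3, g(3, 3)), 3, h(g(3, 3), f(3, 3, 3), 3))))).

depth(g(3, 3)) = 1 + max(0, 0) = 1
depth(g(g(3, 3), 3)) = 1 + max(1, 0) = 2
depth(g(g(3, 3), g(3, 3))) = 1 + max(1, 1) = 2
depth(f(3, 3, 3)) = 1 + max(0, 0, 0) = 1
depth(h(g(g(3, 3), 3), g(g(3, 3), g(3, 3)), f(3, 3, 3))) = 1 + max(2, 2, 1) = 3
depth(h(3, 3, 3)) = 1 + max(0, 0, 0) = 1
depth(f(f(3, 3, 3), h(3, 3, 3), h(3, 3, 3))) = 1 + max(1, 1, 1) = 2
depth(h(3, f(3, 3, 3), f(f(3, 3, 3), h(3, 3, 3), h(3, 3, 3)))) = 1 + max(0, 1, 2) = 3
depth(g(3, h(3, f(3, 3, 3), f(f(3, 3, 3), h(3, 3, 3), h(3, 3, 3))))) = 1 + max(0, 3) = 4
depth(g(h(g(g(3, 3), 3), g(g(3, 3), g(3, 3)), f(3, 3, 3)), g(3, h(3, f(3, 3, 3), f(f(3, 3, 3), h(3, 3, 3), h(3, 3, 3)))))) = 1 + max(3, 4) = 5
depth(g(f(3, 3, 3), g(3, 3))) = 1 + max(1, 1) = 2
depth(h(3, g(3, 3), g(f(3, 3, 3), g(3, 3)))) = 1 + max(0, 1, 2) = 3
depth(f(f(3, 3, 3), h(3, 3, 3), 3)) = 1 + max(1, 1, 0) = 2
depth(g(f(f(3, 3, 3), h(3, 3, 3), 3), g(3, 3))) = 1 + max(2, 1) = 3
depth(f(3, f(3, 3, 3), f(3, 3, 3))) = 1 + max(0, 1, 1) = 2
depth(h(h(3, 3, 3), 3, f(3, f(3, 3, 3), f(3, 3, 3)))) = 1 + max(1, 0, 2) = 3
depth(h(3, h(3, 3, 3), 3)) = 1 + max(0, 1, 0) = 2
depth(h(h(3, 3, 3), h(h(3, 3, 3), 3, f(3, f(3, 3, 3), f(3, 3, 3))), h(3, h(3, 3, 3), 3))) = 1 + max(1, 3, 2) = 4
depth(f(f(3, 3, 3), g(3, 3), h(3, 3, 3))) = 1 + max(1, 1, 1) = 2
depth(g(3, g(3, 3))) = 1 + max(0, 1) = 2
depth(h(g(3, 3), f(3, 3, 3), 3)) = 1 + max(1, 1, 0) = 2
depth(h(g(3, g(3, 3)), 3, h(g(3, 3), f(3, 3, 3), 3))) = 1 + max(2, 0, 2) = 3
depth(g(f(f(3, 3, 3), g(3, 3), h(3, 3, 3)), h(g(3, g(3, 3)), 3, h(g(3, 3), f(3, 3, 3), 3)))) = 1 + max(2, 3) = 4
depth(f(g(f(f(3, 3, 3), h(3, 3, 3), 3), g(3, 3)), h(h(3, 3, 3), h(h(3, 3, 3), 3, f(3, f(3, 3, 3), f(3, 3, 3))), h(3, h(3, 3, 3), 3)), g(f(f(3, 3, 3), g(3, 3), h(3, 3, 3)), h(g(3, g(3, 3)), 3, h(g(3, 3), f(3, 3, 3), 3))))) = 1 + max(3, 4, 4) = 5
depth(h(g(h(g(g(3, 3), 3), g(g(3, 3), g(3, 3)), f(3, 3, 3)), g(3, h(3, f(3, 3, 3), f(f(3, 3, 3), h(3, 3, 3), h(3, 3, 3))))), h(3, g(3, 3), g(f(3, 3, 3), g(3, 3))), f(g(f(f(3, 3, 3), h(3, 3, 3), 3), g(3, 3)), h(h(3, 3, 3), h(h(3, 3, 3), 3, f(3, f(3, 3, 3), f(3, 3, 3))), h(3, h(3, 3, 3), 3)), g(f(f(3, 3, 3), g(3, 3), h(3, 3, 3)), h(g(3, g(3, 3)), 3, h(g(3, 3), f(3, 3, 3), 3)))))) = 1 + max(5, 3, 5) = 6

6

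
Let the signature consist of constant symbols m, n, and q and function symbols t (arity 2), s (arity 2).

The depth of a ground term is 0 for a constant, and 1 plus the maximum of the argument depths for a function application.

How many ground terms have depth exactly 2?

864

Write N_k for the number of ground terms of depth ≤ k. A term of depth ≤ k is either a constant or a function symbol applied to arguments of depth ≤ k−1, so N_k = 3 + N_{k-1}^2 + N_{k-1}^2.
N_0 = 3
N_1 = 3 + 3^2 + 3^2 = 21
N_2 = 3 + 21^2 + 21^2 = 885
Terms of depth exactly 2: N_2 − N_1 = 885 − 21 = 864.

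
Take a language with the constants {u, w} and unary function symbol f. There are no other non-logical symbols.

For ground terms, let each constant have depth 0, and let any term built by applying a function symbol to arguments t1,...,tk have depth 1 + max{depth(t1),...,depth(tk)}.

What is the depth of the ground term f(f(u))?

2

depth(f(u)) = 1 + depth(u) = 1 + 0 = 1
depth(f(f(u))) = 1 + depth(f(u)) = 1 + 1 = 2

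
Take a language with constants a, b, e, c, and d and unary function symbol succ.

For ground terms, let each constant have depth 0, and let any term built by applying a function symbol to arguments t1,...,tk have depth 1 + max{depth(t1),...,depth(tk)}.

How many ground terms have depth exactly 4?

If N_k denotes the number of depth-≤k ground terms, the 5 constants give N_0 = 5, and each function symbol of arity r contributes N_{k-1}^r new terms at level k: N_k = 5 + N_{k-1}.
N_0 = 5
N_1 = 5 + 5 = 10
N_2 = 5 + 10 = 15
N_3 = 5 + 15 = 20
N_4 = 5 + 20 = 25
Terms of depth exactly 4: N_4 − N_3 = 25 − 20 = 5.

5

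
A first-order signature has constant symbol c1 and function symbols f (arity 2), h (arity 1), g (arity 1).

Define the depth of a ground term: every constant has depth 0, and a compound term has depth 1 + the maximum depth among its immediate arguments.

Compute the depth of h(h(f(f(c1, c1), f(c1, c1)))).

depth(f(c1, c1)) = 1 + max(0, 0) = 1
depth(f(f(c1, c1), f(c1, c1))) = 1 + max(1, 1) = 2
depth(h(f(f(c1, c1), f(c1, c1)))) = 1 + depth(f(f(c1, c1), f(c1, c1))) = 1 + 2 = 3
depth(h(h(f(f(c1, c1), f(c1, c1))))) = 1 + depth(h(f(f(c1, c1), f(c1, c1)))) = 1 + 3 = 4

4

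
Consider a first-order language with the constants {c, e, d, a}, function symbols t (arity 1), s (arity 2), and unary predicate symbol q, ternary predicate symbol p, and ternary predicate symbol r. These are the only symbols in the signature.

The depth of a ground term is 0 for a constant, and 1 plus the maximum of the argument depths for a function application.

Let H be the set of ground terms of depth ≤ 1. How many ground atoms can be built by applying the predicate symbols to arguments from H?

First count ground terms of depth ≤ 1.
Let N_k = |{terms of depth ≤ k}|. Then N_0 = 4 and N_k = 4 + N_{k-1} + N_{k-1}^2 for k ≥ 1 (one summand per function symbol, arity giving the exponent).
N_0 = 4
N_1 = 4 + 4 + 4^2 = 24
So |H| = 24.
Ground atoms are formed by filling each argument slot of a predicate with a term from H, so an r-ary predicate gives |H|^r atoms:
  q: 24;  p: 24^3 = 13824;  r: 24^3 = 13824
Total ground atoms: 24 + 13824 + 13824 = 27672.

27672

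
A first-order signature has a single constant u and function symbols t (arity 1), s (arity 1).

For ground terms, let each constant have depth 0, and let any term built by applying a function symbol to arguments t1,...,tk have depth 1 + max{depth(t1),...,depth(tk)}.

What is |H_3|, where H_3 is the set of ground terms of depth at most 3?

15

Count level by level. With function symbols t/1, s/1, the terms of depth ≤ k are the 1 constant together with each function applied to depth-≤(k−1) tuples, so N_k = 1 + N_{k-1} + N_{k-1}.
N_0 = 1
N_1 = 1 + 1 + 1 = 3
N_2 = 1 + 3 + 3 = 7
N_3 = 1 + 7 + 7 = 15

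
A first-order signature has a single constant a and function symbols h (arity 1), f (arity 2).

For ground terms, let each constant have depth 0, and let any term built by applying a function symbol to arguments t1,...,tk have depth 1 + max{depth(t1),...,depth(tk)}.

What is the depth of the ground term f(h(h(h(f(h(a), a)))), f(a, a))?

6

depth(h(a)) = 1 + depth(a) = 1 + 0 = 1
depth(f(h(a), a)) = 1 + max(1, 0) = 2
depth(h(f(h(a), a))) = 1 + depth(f(h(a), a)) = 1 + 2 = 3
depth(h(h(f(h(a), a)))) = 1 + depth(h(f(h(a), a))) = 1 + 3 = 4
depth(h(h(h(f(h(a), a))))) = 1 + depth(h(h(f(h(a), a)))) = 1 + 4 = 5
depth(f(a, a)) = 1 + max(0, 0) = 1
depth(f(h(h(h(f(h(a), a)))), f(a, a))) = 1 + max(5, 1) = 6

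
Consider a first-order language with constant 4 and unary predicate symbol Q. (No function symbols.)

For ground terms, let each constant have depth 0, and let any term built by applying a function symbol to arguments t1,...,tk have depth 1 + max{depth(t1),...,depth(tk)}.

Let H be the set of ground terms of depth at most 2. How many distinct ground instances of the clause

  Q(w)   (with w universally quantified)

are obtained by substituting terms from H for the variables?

Ground terms of depth ≤ 2:
  With no function symbols every ground term is a constant, so there is exactly 1 ground term at every depth bound.
  N_0 = 1
  N_1 = 1
  N_2 = 1
  Explicitly: 4.
So there is exactly 1 ground term available for substitution.
The variable w ranges independently over the available ground terms, and distinct assignments produce distinct instances.
Number of ground instances = 1.

1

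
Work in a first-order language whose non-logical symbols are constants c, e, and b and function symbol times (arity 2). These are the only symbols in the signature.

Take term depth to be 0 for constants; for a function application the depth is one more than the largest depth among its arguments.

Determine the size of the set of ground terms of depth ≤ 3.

21612

If N_k denotes the number of depth-≤k ground terms, the 3 constants give N_0 = 3, and each function symbol of arity r contributes N_{k-1}^r new terms at level k: N_k = 3 + N_{k-1}^2.
N_0 = 3
N_1 = 3 + 3^2 = 12
N_2 = 3 + 12^2 = 147
N_3 = 3 + 147^2 = 21612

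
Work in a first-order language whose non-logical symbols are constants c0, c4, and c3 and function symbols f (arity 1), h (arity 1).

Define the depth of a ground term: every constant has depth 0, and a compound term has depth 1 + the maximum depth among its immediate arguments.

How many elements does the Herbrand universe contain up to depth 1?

Let N_k = |{terms of depth ≤ k}|. Then N_0 = 3 and N_k = 3 + N_{k-1} + N_{k-1} for k ≥ 1 (one summand per function symbol, arity giving the exponent).
N_0 = 3
N_1 = 3 + 3 + 3 = 9

9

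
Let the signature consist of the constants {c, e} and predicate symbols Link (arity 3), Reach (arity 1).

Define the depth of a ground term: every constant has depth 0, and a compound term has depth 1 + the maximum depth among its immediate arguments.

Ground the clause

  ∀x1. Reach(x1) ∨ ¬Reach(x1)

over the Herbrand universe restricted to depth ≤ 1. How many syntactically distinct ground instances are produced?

2

Ground terms of depth ≤ 1:
  With no function symbols every ground term is a constant, so there are exactly 2 ground terms at every depth bound.
  N_0 = 2
  N_1 = 2
  Explicitly: c, e.
So there are 2 ground terms available for substitution.
The variable x1 ranges independently over the available ground terms, and distinct assignments produce distinct instances.
Number of ground instances = 2.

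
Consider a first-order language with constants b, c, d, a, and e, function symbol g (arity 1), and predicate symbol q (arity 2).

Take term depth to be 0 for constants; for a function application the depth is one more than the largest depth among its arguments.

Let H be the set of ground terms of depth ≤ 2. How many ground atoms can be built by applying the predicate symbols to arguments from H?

225

First count ground terms of depth ≤ 2.
Let N_k count ground terms of depth at most k. Each non-constant term of depth ≤ k is some function symbol applied to depth-≤(k−1) arguments, giving N_k = 5 + N_{k-1}.
N_0 = 5
N_1 = 5 + 5 = 10
N_2 = 5 + 10 = 15
So |H| = 15.
Each predicate of arity r yields |H|^r ground atoms (one per choice of an r-tuple from H):
  q: 15^2 = 225
Total ground atoms: 225.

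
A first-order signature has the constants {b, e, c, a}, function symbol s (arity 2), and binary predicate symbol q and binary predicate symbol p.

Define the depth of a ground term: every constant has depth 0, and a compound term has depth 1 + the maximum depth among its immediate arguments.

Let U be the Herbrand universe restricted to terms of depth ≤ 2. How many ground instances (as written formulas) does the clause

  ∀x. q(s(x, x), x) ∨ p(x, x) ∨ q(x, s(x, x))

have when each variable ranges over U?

404

Ground terms of depth ≤ 2:
  Write N_k for the number of ground terms of depth ≤ k. A term of depth ≤ k is either a constant or a function symbol applied to arguments of depth ≤ k−1, so N_k = 4 + N_{k-1}^2.
  N_0 = 4
  N_1 = 4 + 4^2 = 20
  N_2 = 4 + 20^2 = 404
So there are 404 ground terms available for substitution.
The clause has 1 distinct variable (x), which appears in the body. In the free term algebra distinct substitutions yield syntactically distinct ground instances.
Number of ground instances = 404.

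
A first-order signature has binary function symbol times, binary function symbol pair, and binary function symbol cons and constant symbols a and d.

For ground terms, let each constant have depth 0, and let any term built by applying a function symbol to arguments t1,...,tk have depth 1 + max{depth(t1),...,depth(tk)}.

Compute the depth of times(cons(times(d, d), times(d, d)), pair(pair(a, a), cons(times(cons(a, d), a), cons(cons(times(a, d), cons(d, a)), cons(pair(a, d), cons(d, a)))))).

6

depth(times(d, d)) = 1 + max(0, 0) = 1
depth(cons(times(d, d), times(d, d))) = 1 + max(1, 1) = 2
depth(pair(a, a)) = 1 + max(0, 0) = 1
depth(cons(a, d)) = 1 + max(0, 0) = 1
depth(times(cons(a, d), a)) = 1 + max(1, 0) = 2
depth(times(a, d)) = 1 + max(0, 0) = 1
depth(cons(d, a)) = 1 + max(0, 0) = 1
depth(cons(times(a, d), cons(d, a))) = 1 + max(1, 1) = 2
depth(pair(a, d)) = 1 + max(0, 0) = 1
depth(cons(pair(a, d), cons(d, a))) = 1 + max(1, 1) = 2
depth(cons(cons(times(a, d), cons(d, a)), cons(pair(a, d), cons(d, a)))) = 1 + max(2, 2) = 3
depth(cons(times(cons(a, d), a), cons(cons(times(a, d), cons(d, a)), cons(pair(a, d), cons(d, a))))) = 1 + max(2, 3) = 4
depth(pair(pair(a, a), cons(times(cons(a, d), a), cons(cons(times(a, d), cons(d, a)), cons(pair(a, d), cons(d, a)))))) = 1 + max(1, 4) = 5
depth(times(cons(times(d, d), times(d, d)), pair(pair(a, a), cons(times(cons(a, d), a), cons(cons(times(a, d), cons(d, a)), cons(pair(a, d), cons(d, a))))))) = 1 + max(2, 5) = 6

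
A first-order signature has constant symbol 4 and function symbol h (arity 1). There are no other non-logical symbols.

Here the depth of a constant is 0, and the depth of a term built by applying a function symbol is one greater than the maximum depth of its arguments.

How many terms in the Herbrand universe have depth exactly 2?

1

If N_k denotes the number of depth-≤k ground terms, the 1 constant gives N_0 = 1, and each function symbol of arity r contributes N_{k-1}^r new terms at level k: N_k = 1 + N_{k-1}.
N_0 = 1
N_1 = 1 + 1 = 2
N_2 = 1 + 2 = 3
Terms of depth exactly 2: N_2 − N_1 = 3 − 2 = 1.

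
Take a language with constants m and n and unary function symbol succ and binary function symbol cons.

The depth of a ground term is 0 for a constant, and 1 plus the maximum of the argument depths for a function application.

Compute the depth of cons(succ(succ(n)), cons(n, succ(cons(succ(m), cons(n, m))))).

5

depth(succ(n)) = 1 + depth(n) = 1 + 0 = 1
depth(succ(succ(n))) = 1 + depth(succ(n)) = 1 + 1 = 2
depth(succ(m)) = 1 + depth(m) = 1 + 0 = 1
depth(cons(n, m)) = 1 + max(0, 0) = 1
depth(cons(succ(m), cons(n, m))) = 1 + max(1, 1) = 2
depth(succ(cons(succ(m), cons(n, m)))) = 1 + depth(cons(succ(m), cons(n, m))) = 1 + 2 = 3
depth(cons(n, succ(cons(succ(m), cons(n, m))))) = 1 + max(0, 3) = 4
depth(cons(succ(succ(n)), cons(n, succ(cons(succ(m), cons(n, m)))))) = 1 + max(2, 4) = 5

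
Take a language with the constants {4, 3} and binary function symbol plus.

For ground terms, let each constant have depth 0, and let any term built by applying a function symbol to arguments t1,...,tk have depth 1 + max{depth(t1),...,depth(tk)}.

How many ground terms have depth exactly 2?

If N_k denotes the number of depth-≤k ground terms, the 2 constants give N_0 = 2, and each function symbol of arity r contributes N_{k-1}^r new terms at level k: N_k = 2 + N_{k-1}^2.
N_0 = 2
N_1 = 2 + 2^2 = 6
N_2 = 2 + 6^2 = 38
Terms of depth exactly 2: N_2 − N_1 = 38 − 6 = 32.

32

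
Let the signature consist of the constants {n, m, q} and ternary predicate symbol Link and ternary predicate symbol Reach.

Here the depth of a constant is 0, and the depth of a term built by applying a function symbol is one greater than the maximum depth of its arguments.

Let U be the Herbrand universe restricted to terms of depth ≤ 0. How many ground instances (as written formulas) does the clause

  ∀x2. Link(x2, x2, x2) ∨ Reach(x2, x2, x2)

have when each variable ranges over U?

3

Ground terms of depth ≤ 0:
  With no function symbols every ground term is a constant, so there are exactly 3 ground terms at every depth bound.
  N_0 = 3
  Explicitly: n, m, q.
So there are 3 ground terms available for substitution.
The variable x2 ranges independently over the available ground terms, and distinct assignments produce distinct instances.
Number of ground instances = 3.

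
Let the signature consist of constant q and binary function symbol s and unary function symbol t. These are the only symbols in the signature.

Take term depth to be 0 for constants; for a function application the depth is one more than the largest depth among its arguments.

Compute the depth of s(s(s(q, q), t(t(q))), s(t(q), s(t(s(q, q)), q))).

5

depth(s(q, q)) = 1 + max(0, 0) = 1
depth(t(q)) = 1 + depth(q) = 1 + 0 = 1
depth(t(t(q))) = 1 + depth(t(q)) = 1 + 1 = 2
depth(s(s(q, q), t(t(q)))) = 1 + max(1, 2) = 3
depth(t(s(q, q))) = 1 + depth(s(q, q)) = 1 + 1 = 2
depth(s(t(s(q, q)), q)) = 1 + max(2, 0) = 3
depth(s(t(q), s(t(s(q, q)), q))) = 1 + max(1, 3) = 4
depth(s(s(s(q, q), t(t(q))), s(t(q), s(t(s(q, q)), q)))) = 1 + max(3, 4) = 5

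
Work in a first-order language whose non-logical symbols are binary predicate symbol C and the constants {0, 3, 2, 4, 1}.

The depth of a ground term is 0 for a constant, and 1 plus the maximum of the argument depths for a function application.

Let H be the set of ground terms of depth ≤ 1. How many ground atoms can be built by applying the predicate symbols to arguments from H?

25

First count ground terms of depth ≤ 1.
With no function symbols every ground term is a constant, so there are exactly 5 ground terms at every depth bound.
N_0 = 5
N_1 = 5
Explicitly: 0, 3, 2, 4, 1.
So |H| = 5.
A ground atom is a predicate applied to a tuple of terms from H, so the count is the sum over predicates of |H|^arity:
  C: 5^2 = 25
Total ground atoms: 25.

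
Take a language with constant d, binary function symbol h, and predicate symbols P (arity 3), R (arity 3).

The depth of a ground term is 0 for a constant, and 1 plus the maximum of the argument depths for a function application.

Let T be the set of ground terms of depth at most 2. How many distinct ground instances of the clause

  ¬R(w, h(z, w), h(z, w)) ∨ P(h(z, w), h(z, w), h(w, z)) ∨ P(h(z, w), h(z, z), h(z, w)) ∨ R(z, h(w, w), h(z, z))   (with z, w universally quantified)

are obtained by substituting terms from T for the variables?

Ground terms of depth ≤ 2:
  Write N_k for the number of ground terms of depth ≤ k. A term of depth ≤ k is either a constant or a function symbol applied to arguments of depth ≤ k−1, so N_k = 1 + N_{k-1}^2.
  N_0 = 1
  N_1 = 1 + 1^2 = 2
  N_2 = 1 + 2^2 = 5
  Explicitly: d, h(d, d), h(d, h(d, d)), h(h(d, d), d), h(h(d, d), h(d, d)).
So there are 5 ground terms available for substitution.
There are 2 variables to instantiate (z, w), each occurring in at least one literal, so different choices give different ground instances.
Number of ground instances = 5^2 = 25.

25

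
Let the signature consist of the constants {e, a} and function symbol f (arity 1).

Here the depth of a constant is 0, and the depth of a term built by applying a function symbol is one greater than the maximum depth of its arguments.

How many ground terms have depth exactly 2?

2

Write N_k for the number of ground terms of depth ≤ k. A term of depth ≤ k is either a constant or a function symbol applied to arguments of depth ≤ k−1, so N_k = 2 + N_{k-1}.
N_0 = 2
N_1 = 2 + 2 = 4
N_2 = 2 + 4 = 6
Terms of depth exactly 2: N_2 − N_1 = 6 − 4 = 2.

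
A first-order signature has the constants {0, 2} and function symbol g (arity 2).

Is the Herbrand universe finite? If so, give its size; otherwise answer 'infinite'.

infinite

The signature has at least one function symbol (g, arity 2) and at least one constant (0).
Iterating g gives infinitely many distinct ground terms: 0, g(0, 0), g(g(0, 0), g(0, 0)), ...
So the Herbrand universe is infinite.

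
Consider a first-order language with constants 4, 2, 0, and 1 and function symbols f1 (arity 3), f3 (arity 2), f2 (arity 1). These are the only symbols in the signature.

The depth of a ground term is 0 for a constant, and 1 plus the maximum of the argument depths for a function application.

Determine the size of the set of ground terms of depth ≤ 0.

4

Write N_k for the number of ground terms of depth ≤ k. A term of depth ≤ k is either a constant or a function symbol applied to arguments of depth ≤ k−1, so N_k = 4 + N_{k-1}^3 + N_{k-1}^2 + N_{k-1}.
N_0 = 4
Explicitly: 4, 2, 0, 1.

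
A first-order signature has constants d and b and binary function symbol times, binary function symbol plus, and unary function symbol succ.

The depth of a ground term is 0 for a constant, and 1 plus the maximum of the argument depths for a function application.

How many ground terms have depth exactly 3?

Write N_k for the number of ground terms of depth ≤ k. A term of depth ≤ k is either a constant or a function symbol applied to arguments of depth ≤ k−1, so N_k = 2 + N_{k-1}^2 + N_{k-1}^2 + N_{k-1}.
N_0 = 2
N_1 = 2 + 2^2 + 2^2 + 2 = 12
N_2 = 2 + 12^2 + 12^2 + 12 = 302
N_3 = 2 + 302^2 + 302^2 + 302 = 182712
Terms of depth exactly 3: N_3 − N_2 = 182712 − 302 = 182410.

182410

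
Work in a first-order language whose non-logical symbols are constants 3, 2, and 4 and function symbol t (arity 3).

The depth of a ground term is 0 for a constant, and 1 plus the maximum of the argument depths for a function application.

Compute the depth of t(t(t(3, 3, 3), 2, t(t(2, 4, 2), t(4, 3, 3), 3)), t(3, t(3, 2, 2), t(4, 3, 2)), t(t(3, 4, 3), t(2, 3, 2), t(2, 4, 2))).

4

depth(t(3, 3, 3)) = 1 + max(0, 0, 0) = 1
depth(t(2, 4, 2)) = 1 + max(0, 0, 0) = 1
depth(t(4, 3, 3)) = 1 + max(0, 0, 0) = 1
depth(t(t(2, 4, 2), t(4, 3, 3), 3)) = 1 + max(1, 1, 0) = 2
depth(t(t(3, 3, 3), 2, t(t(2, 4, 2), t(4, 3, 3), 3))) = 1 + max(1, 0, 2) = 3
depth(t(3, 2, 2)) = 1 + max(0, 0, 0) = 1
depth(t(4, 3, 2)) = 1 + max(0, 0, 0) = 1
depth(t(3, t(3, 2, 2), t(4, 3, 2))) = 1 + max(0, 1, 1) = 2
depth(t(3, 4, 3)) = 1 + max(0, 0, 0) = 1
depth(t(2, 3, 2)) = 1 + max(0, 0, 0) = 1
depth(t(t(3, 4, 3), t(2, 3, 2), t(2, 4, 2))) = 1 + max(1, 1, 1) = 2
depth(t(t(t(3, 3, 3), 2, t(t(2, 4, 2), t(4, 3, 3), 3)), t(3, t(3, 2, 2), t(4, 3, 2)), t(t(3, 4, 3), t(2, 3, 2), t(2, 4, 2)))) = 1 + max(3, 2, 2) = 4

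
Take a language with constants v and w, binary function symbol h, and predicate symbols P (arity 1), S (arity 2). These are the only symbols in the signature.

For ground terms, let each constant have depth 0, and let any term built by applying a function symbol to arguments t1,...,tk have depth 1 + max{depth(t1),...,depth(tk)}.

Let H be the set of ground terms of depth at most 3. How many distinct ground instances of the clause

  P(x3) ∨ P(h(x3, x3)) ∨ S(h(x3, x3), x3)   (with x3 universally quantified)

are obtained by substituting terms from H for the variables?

1446

Ground terms of depth ≤ 3:
  If N_k denotes the number of depth-≤k ground terms, the 2 constants give N_0 = 2, and each function symbol of arity r contributes N_{k-1}^r new terms at level k: N_k = 2 + N_{k-1}^2.
  N_0 = 2
  N_1 = 2 + 2^2 = 6
  N_2 = 2 + 6^2 = 38
  N_3 = 2 + 38^2 = 1446
So there are 1446 ground terms available for substitution.
The clause has 1 distinct variable (x3), which appears in the body. In the free term algebra distinct substitutions yield syntactically distinct ground instances.
Number of ground instances = 1446.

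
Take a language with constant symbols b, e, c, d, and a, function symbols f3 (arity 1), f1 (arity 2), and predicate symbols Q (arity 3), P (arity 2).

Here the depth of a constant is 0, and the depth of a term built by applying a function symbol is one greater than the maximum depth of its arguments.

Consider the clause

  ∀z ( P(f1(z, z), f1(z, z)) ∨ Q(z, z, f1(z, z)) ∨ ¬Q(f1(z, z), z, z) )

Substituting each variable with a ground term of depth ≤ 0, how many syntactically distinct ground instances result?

Ground terms of depth ≤ 0:
  Count level by level. With function symbols f3/1, f1/2, the terms of depth ≤ k are the 5 constants together with each function applied to depth-≤(k−1) tuples, so N_k = 5 + N_{k-1} + N_{k-1}^2.
  N_0 = 5
  Explicitly: b, e, c, d, a.
So there are 5 ground terms available for substitution.
The body mentions the single quantified variable z; since ground terms form a free algebra, no two substitutions collapse to the same formula.
Number of ground instances = 5.

5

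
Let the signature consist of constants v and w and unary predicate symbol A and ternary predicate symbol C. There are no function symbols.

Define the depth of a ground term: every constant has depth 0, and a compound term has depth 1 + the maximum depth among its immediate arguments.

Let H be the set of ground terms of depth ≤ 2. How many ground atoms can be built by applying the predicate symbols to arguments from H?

10

First count ground terms of depth ≤ 2.
With no function symbols every ground term is a constant, so there are exactly 2 ground terms at every depth bound.
N_0 = 2
N_1 = 2
N_2 = 2
Explicitly: v, w.
So |H| = 2.
Ground atoms are formed by filling each argument slot of a predicate with a term from H, so an r-ary predicate gives |H|^r atoms:
  A: 2;  C: 2^3 = 8
Total ground atoms: 2 + 8 = 10.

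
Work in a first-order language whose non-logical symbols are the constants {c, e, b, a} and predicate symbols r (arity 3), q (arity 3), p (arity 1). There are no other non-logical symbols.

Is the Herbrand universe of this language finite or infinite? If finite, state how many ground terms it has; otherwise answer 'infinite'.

There are no function symbols, so every ground term is one of the 4 constants.
The Herbrand universe is {c, e, b, a}, which is finite with 4 elements.

4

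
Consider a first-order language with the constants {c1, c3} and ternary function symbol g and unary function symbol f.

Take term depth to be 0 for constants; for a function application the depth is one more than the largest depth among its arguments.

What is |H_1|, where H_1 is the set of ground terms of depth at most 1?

12

If N_k denotes the number of depth-≤k ground terms, the 2 constants give N_0 = 2, and each function symbol of arity r contributes N_{k-1}^r new terms at level k: N_k = 2 + N_{k-1}^3 + N_{k-1}.
N_0 = 2
N_1 = 2 + 2^3 + 2 = 12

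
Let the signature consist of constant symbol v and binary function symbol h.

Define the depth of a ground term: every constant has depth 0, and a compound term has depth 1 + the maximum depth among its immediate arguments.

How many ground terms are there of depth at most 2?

5

Count level by level. With function symbols h/2, the terms of depth ≤ k are the 1 constant together with each function applied to depth-≤(k−1) tuples, so N_k = 1 + N_{k-1}^2.
N_0 = 1
N_1 = 1 + 1^2 = 2
N_2 = 1 + 2^2 = 5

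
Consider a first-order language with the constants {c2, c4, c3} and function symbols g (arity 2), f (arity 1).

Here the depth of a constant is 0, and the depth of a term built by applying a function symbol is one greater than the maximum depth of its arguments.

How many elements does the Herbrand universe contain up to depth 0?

Count level by level. With function symbols g/2, f/1, the terms of depth ≤ k are the 3 constants together with each function applied to depth-≤(k−1) tuples, so N_k = 3 + N_{k-1}^2 + N_{k-1}.
N_0 = 3

3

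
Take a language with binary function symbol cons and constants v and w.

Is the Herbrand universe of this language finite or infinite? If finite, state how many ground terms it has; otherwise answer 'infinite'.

infinite

The signature has at least one function symbol (cons, arity 2) and at least one constant (v).
Iterating cons gives infinitely many distinct ground terms: v, cons(v, v), cons(cons(v, v), cons(v, v)), ...
So the Herbrand universe is infinite.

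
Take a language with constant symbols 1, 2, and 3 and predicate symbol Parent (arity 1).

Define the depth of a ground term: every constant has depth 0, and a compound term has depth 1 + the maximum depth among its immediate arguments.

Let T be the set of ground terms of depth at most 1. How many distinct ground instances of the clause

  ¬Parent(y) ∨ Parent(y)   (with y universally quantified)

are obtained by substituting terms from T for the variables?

Ground terms of depth ≤ 1:
  With no function symbols every ground term is a constant, so there are exactly 3 ground terms at every depth bound.
  N_0 = 3
  N_1 = 3
  Explicitly: 1, 2, 3.
So there are 3 ground terms available for substitution.
The variable y ranges independently over the available ground terms, and distinct assignments produce distinct instances.
Number of ground instances = 3.

3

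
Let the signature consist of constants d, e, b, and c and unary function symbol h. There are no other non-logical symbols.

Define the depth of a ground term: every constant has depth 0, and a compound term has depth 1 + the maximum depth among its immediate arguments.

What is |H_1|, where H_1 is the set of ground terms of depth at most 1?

Write N_k for the number of ground terms of depth ≤ k. A term of depth ≤ k is either a constant or a function symbol applied to arguments of depth ≤ k−1, so N_k = 4 + N_{k-1}.
N_0 = 4
N_1 = 4 + 4 = 8

8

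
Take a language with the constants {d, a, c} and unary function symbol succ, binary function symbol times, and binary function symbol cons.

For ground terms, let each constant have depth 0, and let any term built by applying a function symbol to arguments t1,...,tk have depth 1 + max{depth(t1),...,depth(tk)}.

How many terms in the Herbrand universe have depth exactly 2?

1155

Let N_k = |{terms of depth ≤ k}|. Then N_0 = 3 and N_k = 3 + N_{k-1} + N_{k-1}^2 + N_{k-1}^2 for k ≥ 1 (one summand per function symbol, arity giving the exponent).
N_0 = 3
N_1 = 3 + 3 + 3^2 + 3^2 = 24
N_2 = 3 + 24 + 24^2 + 24^2 = 1179
Terms of depth exactly 2: N_2 − N_1 = 1179 − 24 = 1155.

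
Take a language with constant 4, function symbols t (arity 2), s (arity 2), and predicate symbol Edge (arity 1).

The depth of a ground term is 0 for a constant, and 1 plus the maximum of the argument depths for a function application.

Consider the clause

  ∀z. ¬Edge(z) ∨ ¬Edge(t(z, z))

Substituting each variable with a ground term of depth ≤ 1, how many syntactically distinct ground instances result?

Ground terms of depth ≤ 1:
  Write N_k for the number of ground terms of depth ≤ k. A term of depth ≤ k is either a constant or a function symbol applied to arguments of depth ≤ k−1, so N_k = 1 + N_{k-1}^2 + N_{k-1}^2.
  N_0 = 1
  N_1 = 1 + 1^2 + 1^2 = 3
  Explicitly: 4, t(4, 4), s(4, 4).
So there are 3 ground terms available for substitution.
The variable z ranges independently over the available ground terms, and distinct assignments produce distinct instances.
Number of ground instances = 3.

3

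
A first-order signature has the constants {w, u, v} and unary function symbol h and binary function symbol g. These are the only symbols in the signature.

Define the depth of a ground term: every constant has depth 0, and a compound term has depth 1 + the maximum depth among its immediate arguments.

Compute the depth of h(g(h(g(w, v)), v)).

depth(g(w, v)) = 1 + max(0, 0) = 1
depth(h(g(w, v))) = 1 + depth(g(w, v)) = 1 + 1 = 2
depth(g(h(g(w, v)), v)) = 1 + max(2, 0) = 3
depth(h(g(h(g(w, v)), v))) = 1 + depth(g(h(g(w, v)), v)) = 1 + 3 = 4

4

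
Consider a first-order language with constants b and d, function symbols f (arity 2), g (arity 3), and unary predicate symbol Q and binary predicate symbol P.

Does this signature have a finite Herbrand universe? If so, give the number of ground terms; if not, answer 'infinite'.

The signature has at least one function symbol (f, arity 2) and at least one constant (b).
Iterating f gives infinitely many distinct ground terms: b, f(b, b), f(f(b, b), f(b, b)), ...
So the Herbrand universe is infinite.

infinite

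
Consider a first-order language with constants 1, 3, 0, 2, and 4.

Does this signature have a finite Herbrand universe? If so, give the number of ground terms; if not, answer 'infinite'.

There are no function symbols, so every ground term is one of the 5 constants.
The Herbrand universe is {1, 3, 0, 2, 4}, which is finite with 5 elements.

5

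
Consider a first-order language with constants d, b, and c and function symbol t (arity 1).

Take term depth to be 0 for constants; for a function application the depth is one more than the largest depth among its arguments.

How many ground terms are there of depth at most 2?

9

If N_k denotes the number of depth-≤k ground terms, the 3 constants give N_0 = 3, and each function symbol of arity r contributes N_{k-1}^r new terms at level k: N_k = 3 + N_{k-1}.
N_0 = 3
N_1 = 3 + 3 = 6
N_2 = 3 + 6 = 9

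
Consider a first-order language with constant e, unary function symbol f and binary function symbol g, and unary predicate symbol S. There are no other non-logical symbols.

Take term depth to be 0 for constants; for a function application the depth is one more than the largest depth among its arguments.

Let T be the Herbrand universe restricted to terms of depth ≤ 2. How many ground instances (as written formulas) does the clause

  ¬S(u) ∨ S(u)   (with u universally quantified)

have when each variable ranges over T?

Ground terms of depth ≤ 2:
  Count level by level. With function symbols f/1, g/2, the terms of depth ≤ k are the 1 constant together with each function applied to depth-≤(k−1) tuples, so N_k = 1 + N_{k-1} + N_{k-1}^2.
  N_0 = 1
  N_1 = 1 + 1 + 1^2 = 3
  N_2 = 1 + 3 + 3^2 = 13
So there are 13 ground terms available for substitution.
There is 1 variable to instantiate (u),  occurring in at least one literal, so different choices give different ground instances.
Number of ground instances = 13.

13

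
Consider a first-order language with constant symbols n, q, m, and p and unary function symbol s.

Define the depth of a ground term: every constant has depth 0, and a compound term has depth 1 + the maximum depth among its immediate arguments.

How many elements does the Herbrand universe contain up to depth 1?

Let N_k = |{terms of depth ≤ k}|. Then N_0 = 4 and N_k = 4 + N_{k-1} for k ≥ 1 (one summand per function symbol, arity giving the exponent).
N_0 = 4
N_1 = 4 + 4 = 8

8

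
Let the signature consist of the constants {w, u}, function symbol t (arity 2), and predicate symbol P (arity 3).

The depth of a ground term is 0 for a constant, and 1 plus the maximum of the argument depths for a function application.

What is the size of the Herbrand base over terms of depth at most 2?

54872

First count ground terms of depth ≤ 2.
Let N_k count ground terms of depth at most k. Each non-constant term of depth ≤ k is some function symbol applied to depth-≤(k−1) arguments, giving N_k = 2 + N_{k-1}^2.
N_0 = 2
N_1 = 2 + 2^2 = 6
N_2 = 2 + 6^2 = 38
So |H| = 38.
Ground atoms are formed by filling each argument slot of a predicate with a term from H, so an r-ary predicate gives |H|^r atoms:
  P: 38^3 = 54872
Total ground atoms: 54872.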